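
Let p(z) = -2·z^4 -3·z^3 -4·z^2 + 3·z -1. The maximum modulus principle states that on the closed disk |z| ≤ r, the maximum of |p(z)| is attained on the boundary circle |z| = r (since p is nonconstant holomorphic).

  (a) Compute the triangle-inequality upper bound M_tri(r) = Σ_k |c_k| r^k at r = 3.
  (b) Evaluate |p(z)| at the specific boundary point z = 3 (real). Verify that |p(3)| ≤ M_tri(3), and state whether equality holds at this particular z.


Coefficients: c_0 = -1, c_1 = 3, c_2 = -4, c_3 = -3, c_4 = -2. Radius r = 3.
Part (a). Triangle bound: M_tri(r) = Σ_k |c_k| r^k
  = |-1|·3^0 + |3|·3^1 + |-4|·3^2 + |-3|·3^3 + |-2|·3^4
  = 1 + 9 + 36 + 81 + 162 = 289.
This bounds M(r) := max_{|z|=r} |p(z)| from above; equality holds iff all terms c_k z^k can be made to align in phase at a single z on |z|=r.
Part (b). At z = 3 (real, on the circle |z| = r):
  p(3) = (-1)·3^0 + (3)·3^1 + (-4)·3^2 + (-3)·3^3 + (-2)·3^4 = -271.
  |p(3)| = 271.
Check: |p(3)| = 271 ≤ 289 = M_tri(3). ✓ Equality does not hold at z = 3 (the coefficients have mixed signs, so the terms do not all align in phase there).

M_tri(3) = 289; |p(3)| = 271; equality at z=3: no.


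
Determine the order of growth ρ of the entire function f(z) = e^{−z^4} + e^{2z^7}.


Each summand is entire of order 4 and 7 respectively (as in the single-exponential case). The order of a sum is at most the max of the orders, so ρ ≤ 7. For the lower bound: on |z|=r choose arg z so that 2z^7 is real positive; then |e^{2z^7}| = e^{2r^7} while |e^{-1z^4}| ≤ e^{1r^4} = o(e^{2r^7}). So |f| ≥ e^{2r^7}(1 − o(1)) and ρ ≥ 7. Hence ρ = max(4, 7) = 7.
Therefore ρ = 7.

Order ρ = 7.


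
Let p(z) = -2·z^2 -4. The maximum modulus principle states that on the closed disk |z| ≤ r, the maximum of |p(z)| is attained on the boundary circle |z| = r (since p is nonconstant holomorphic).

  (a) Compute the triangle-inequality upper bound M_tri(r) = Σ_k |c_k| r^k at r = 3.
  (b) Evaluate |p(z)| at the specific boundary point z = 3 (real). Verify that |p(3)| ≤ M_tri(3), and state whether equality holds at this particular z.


Coefficients: c_0 = -4, c_1 = 0, c_2 = -2. Radius r = 3.
Part (a). Triangle bound: M_tri(r) = Σ_k |c_k| r^k
  = |-4|·3^0 + |0|·3^1 + |-2|·3^2
  = 4 + 0 + 18 = 22.
This bounds M(r) := max_{|z|=r} |p(z)| from above; equality holds iff all terms c_k z^k can be made to align in phase at a single z on |z|=r.
Part (b). At z = 3 (real, on the circle |z| = r):
  p(3) = (-4)·3^0 + (0)·3^1 + (-2)·3^2 = -22.
  |p(3)| = 22.
Since all nonzero coefficients share the same sign, |p(3)| = 22 = M_tri(3); the triangle bound is attained at z = 3, so in fact M(r) = 22.

M_tri(3) = 22; |p(3)| = 22; equality at z=3: yes.


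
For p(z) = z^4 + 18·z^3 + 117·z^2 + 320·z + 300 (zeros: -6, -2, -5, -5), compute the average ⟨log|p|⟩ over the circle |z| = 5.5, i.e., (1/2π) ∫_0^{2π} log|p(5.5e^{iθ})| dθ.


Zeros: -6, -5, -5, -2; r = 5.5.
Inside |z| < r: -5, -5, -2. Outside (|z| ≥ r): -6.
p(0) = 300, so log|p(0)| = log(300) = 5.7038.
Apply Jensen: I(r) = log|p(0)| + Σ_k log(r/|z_k|), summed over zeros inside |z| < r.
  log(r/|z_k|) for z_k = -2: log(5.5/2) = 1.0116
  log(r/|z_k|) for z_k = -5: log(5.5/5) = 0.0953
  log(r/|z_k|) for z_k = -5: log(5.5/5) = 0.0953
  Outside zeros (-6) contribute nothing to the Jensen sum.
Sum over inside zeros: 1.2022.
I(r) = log|p(0)| + (inside sum) = 5.7038 + 1.2022 = 6.9060.
Note: since some zeros are outside |z| ≤ r, the simplified n·log(r) form does NOT apply — only the inside zeros contribute.

I(r) ≈ 6.9060.


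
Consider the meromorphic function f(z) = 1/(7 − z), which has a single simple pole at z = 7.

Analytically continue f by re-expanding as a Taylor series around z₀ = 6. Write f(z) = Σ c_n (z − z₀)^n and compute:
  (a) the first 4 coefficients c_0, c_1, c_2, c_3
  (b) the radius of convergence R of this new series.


Let w = z − z₀, so z = z₀ + w.
Then 7 − z = 7 − (z₀ + w) = (7 − z₀) − w = 1 − w.
f(z) = 1/(1 − w) = (1/(1)) · 1/(1 − w/(1)) = Σ_{n≥0} w^n / (1)^(n+1).
So c_n = 1/(1)^(n+1):
  c_0 = 1/(1)^1 = 1.
  c_1 = 1/(1)^2 = 1.
  c_2 = 1/(1)^3 = 1.
  c_3 = 1/(1)^4 = 1.
The series is valid for |w/d| < 1, i.e. |z − z₀| < |d|.
Radius of convergence: R = |7 − z₀| = |1| = 1 (distance from z₀ to the singularity z = 7).

c_0 = 1, c_1 = 1, c_2 = 1, c_3 = 1; R = 1.


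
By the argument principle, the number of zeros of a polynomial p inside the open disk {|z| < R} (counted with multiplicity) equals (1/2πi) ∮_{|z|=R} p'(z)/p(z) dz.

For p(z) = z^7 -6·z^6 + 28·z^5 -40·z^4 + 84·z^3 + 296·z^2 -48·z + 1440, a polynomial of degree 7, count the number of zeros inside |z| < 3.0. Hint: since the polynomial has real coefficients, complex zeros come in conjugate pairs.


The zeros of p are: -2, (1 + 3i), (1 - 3i), (3 + 3i), (3 - 3i), (0 + 2i), (0 - 2i).
Their magnitudes are: 2, 3.162, 3.162, 4.243, 4.243, 2, 2.
Zeros with |z| < R = 3.0: -2, (0 + 2i), (0 - 2i).
Count = 3.
By the argument principle, (1/2πi) ∮_{|z|=R} p'(z)/p(z) dz equals exactly this count.

Number of zeros inside |z| < 3.0: 3.


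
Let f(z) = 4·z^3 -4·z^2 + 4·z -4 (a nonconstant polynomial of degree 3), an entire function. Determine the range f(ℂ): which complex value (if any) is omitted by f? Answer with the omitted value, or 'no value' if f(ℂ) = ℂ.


Little Picard bounds the complement of f(ℂ) to at most one point.
For every w ∈ ℂ, the equation p(z) − w = 0 is a nonconstant polynomial in z and hence has at least one root by the fundamental theorem of algebra. So p is surjective onto ℂ, omitting no value.

Omitted value: no value.


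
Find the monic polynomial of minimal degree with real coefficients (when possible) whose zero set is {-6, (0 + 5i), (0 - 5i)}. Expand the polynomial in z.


The polynomial is p(z) = ∏_{α ∈ S} (z − α), where S = {-6, (0 + 5i), (0 - 5i)}.
Expanding the product yields: p(z) = z^3 + 6·z^2 + 25·z + 150.
Note conjugate pairs combine to real quadratics: (z − (0+5i))(z − (0−5i)) = z² + 25.
The resulting polynomial has degree 3 and real coefficients as required.

p(z) = z^3 + 6·z^2 + 25·z + 150.


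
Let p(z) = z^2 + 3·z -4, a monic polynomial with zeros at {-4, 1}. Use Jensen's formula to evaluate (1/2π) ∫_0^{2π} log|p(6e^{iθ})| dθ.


Zeros: -4, 1; r = 6.
Inside |z| < r: -4, 1. Outside (|z| ≥ r): ∅.
p(0) = -4, so log|p(0)| = log(4) = 1.3863.
Apply Jensen: I(r) = log|p(0)| + Σ_k log(r/|z_k|), summed over zeros inside |z| < r.
  log(r/|z_k|) for z_k = -4: log(6/4) = 0.4055
  log(r/|z_k|) for z_k = 1: log(6/1) = 1.7918
Sum over inside zeros: 2.1972.
I(r) = log|p(0)| + (inside sum) = 1.3863 + 2.1972 = 3.5835.
Closed form (all zeros inside, monic): I(r) = n·log(r) = 2·log(6) = 3.5835. ✓

I(r) ≈ 3.5835.


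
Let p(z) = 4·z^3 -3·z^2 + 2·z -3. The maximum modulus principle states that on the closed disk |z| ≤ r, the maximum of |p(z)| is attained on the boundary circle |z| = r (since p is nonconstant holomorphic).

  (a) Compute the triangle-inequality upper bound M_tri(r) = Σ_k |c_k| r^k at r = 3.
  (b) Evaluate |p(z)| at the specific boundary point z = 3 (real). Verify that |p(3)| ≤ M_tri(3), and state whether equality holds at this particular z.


Coefficients: c_0 = -3, c_1 = 2, c_2 = -3, c_3 = 4. Radius r = 3.
Part (a). Triangle bound: M_tri(r) = Σ_k |c_k| r^k
  = |-3|·3^0 + |2|·3^1 + |-3|·3^2 + |4|·3^3
  = 3 + 6 + 27 + 108 = 144.
This bounds M(r) := max_{|z|=r} |p(z)| from above; equality holds iff all terms c_k z^k can be made to align in phase at a single z on |z|=r.
Part (b). At z = 3 (real, on the circle |z| = r):
  p(3) = (-3)·3^0 + (2)·3^1 + (-3)·3^2 + (4)·3^3 = 84.
  |p(3)| = 84.
Check: |p(3)| = 84 ≤ 144 = M_tri(3). ✓ Equality does not hold at z = 3 (the coefficients have mixed signs, so the terms do not all align in phase there).

M_tri(3) = 144; |p(3)| = 84; equality at z=3: no.


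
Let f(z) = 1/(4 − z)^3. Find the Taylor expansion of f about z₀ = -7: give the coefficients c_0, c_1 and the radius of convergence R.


Let w = z − z₀, so z = z₀ + w.
Then 4 − z = 4 − (z₀ + w) = (4 − z₀) − w = 11 − w.
f(z) = 1/(11 − w)^3 = (1/(11)^3) · (1 − w/(11))^{−3}.
By the binomial series (1−u)^{−3} = Σ_{n≥0} C(n+2, 2) u^n for |u|<1, with u = w/(11):
  c_n = C(n+2, 2) / (11)^(n+3).
  c_0 = 1/(11)^3 = 1/1331.
  c_1 = 3/(11)^4 = 3/14641.
The series is valid for |w/d| < 1, i.e. |z − z₀| < |d|.
Radius of convergence: R = |4 − z₀| = |11| = 11 (distance from z₀ to the singularity z = 4).

c_0 = 1/1331, c_1 = 3/14641; R = 11.


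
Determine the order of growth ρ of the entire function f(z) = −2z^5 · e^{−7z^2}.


M(r) = max_{|z|=r} |-2|·|z|^5·|e^{−7z^2}| = 2·r^5 · e^{7r^2} (the factors attain their maxima compatibly on |z|=r). Then log M(r) = log 2 + 5·log r + 7r^2, dominated by the last term, so log log M(r) ~ 2·log r. The polynomial factor -2z^5 contributes only a log r term and does not affect the order. ρ = 2.
Therefore ρ = 2.

Order ρ = 2.


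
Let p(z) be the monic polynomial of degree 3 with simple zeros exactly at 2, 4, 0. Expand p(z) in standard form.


The polynomial is p(z) = ∏_{α ∈ S} (z − α), where S = {2, 4, 0}.
Expanding the product yields: p(z) = z^3 -6·z^2 + 8·z.
The resulting polynomial has degree 3 and real coefficients as required.

p(z) = z^3 -6·z^2 + 8·z.


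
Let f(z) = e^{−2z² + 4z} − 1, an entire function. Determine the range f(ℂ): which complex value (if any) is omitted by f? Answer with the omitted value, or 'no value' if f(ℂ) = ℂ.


Little Picard bounds the complement of f(ℂ) to at most one point.
The exponent g(z) = −2z² + 4z is a nonconstant polynomial, hence surjective onto ℂ. So e^{g(z)} takes every value in {e^w : w ∈ ℂ} = ℂ ∖ {0}. Adding -1 shifts the range to ℂ ∖ {-1}. f omits exactly -1.

Omitted value: -1.


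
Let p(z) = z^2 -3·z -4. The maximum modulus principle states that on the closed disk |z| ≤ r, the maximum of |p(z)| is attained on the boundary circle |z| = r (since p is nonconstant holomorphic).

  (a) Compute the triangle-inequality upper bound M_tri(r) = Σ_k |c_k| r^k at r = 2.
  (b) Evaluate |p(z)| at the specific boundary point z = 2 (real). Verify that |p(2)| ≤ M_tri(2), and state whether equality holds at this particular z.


Coefficients: c_0 = -4, c_1 = -3, c_2 = 1. Radius r = 2.
Part (a). Triangle bound: M_tri(r) = Σ_k |c_k| r^k
  = |-4|·2^0 + |-3|·2^1 + |1|·2^2
  = 4 + 6 + 4 = 14.
This bounds M(r) := max_{|z|=r} |p(z)| from above; equality holds iff all terms c_k z^k can be made to align in phase at a single z on |z|=r.
Part (b). At z = 2 (real, on the circle |z| = r):
  p(2) = (-4)·2^0 + (-3)·2^1 + (1)·2^2 = -6.
  |p(2)| = 6.
Check: |p(2)| = 6 ≤ 14 = M_tri(2). ✓ Equality does not hold at z = 2 (the coefficients have mixed signs, so the terms do not all align in phase there).

M_tri(2) = 14; |p(2)| = 6; equality at z=2: no.


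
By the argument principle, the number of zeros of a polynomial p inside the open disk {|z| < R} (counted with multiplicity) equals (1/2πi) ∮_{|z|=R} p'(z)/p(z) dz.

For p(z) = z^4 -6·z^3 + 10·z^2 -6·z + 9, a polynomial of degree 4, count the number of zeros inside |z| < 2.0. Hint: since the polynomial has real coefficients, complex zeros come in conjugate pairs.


The zeros of p are: 3, (0 + 1i), (0 - 1i), 3.
Their magnitudes are: 3, 1, 1, 3.
Zeros with |z| < R = 2.0: (0 + 1i), (0 - 1i).
Count = 2.
By the argument principle, (1/2πi) ∮_{|z|=R} p'(z)/p(z) dz equals exactly this count.

Number of zeros inside |z| < 2.0: 2.


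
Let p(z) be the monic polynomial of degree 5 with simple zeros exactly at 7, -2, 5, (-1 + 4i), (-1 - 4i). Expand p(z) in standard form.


The polynomial is p(z) = ∏_{α ∈ S} (z − α), where S = {7, -2, 5, (-1 + 4i), (-1 - 4i)}.
Expanding the product yields: p(z) = z^5 -8·z^4 + 8·z^3 -78·z^2 + 327·z + 1190.
Note conjugate pairs combine to real quadratics: (z − (-1+4i))(z − (-1−4i)) = z² + 2z + 17.
The resulting polynomial has degree 5 and real coefficients as required.

p(z) = z^5 -8·z^4 + 8·z^3 -78·z^2 + 327·z + 1190.


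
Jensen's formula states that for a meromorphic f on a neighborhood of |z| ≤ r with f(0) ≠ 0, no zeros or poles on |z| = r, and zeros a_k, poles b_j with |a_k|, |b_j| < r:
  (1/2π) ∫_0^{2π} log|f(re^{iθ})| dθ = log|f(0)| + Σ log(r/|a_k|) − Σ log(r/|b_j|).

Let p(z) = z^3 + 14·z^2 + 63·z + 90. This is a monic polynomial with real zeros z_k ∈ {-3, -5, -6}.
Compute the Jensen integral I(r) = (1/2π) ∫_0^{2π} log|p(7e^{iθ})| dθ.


Zeros: -6, -5, -3; r = 7.
Inside |z| < r: -6, -5, -3. Outside (|z| ≥ r): ∅.
p(0) = 90, so log|p(0)| = log(90) = 4.4998.
Apply Jensen: I(r) = log|p(0)| + Σ_k log(r/|z_k|), summed over zeros inside |z| < r.
  log(r/|z_k|) for z_k = -3: log(7/3) = 0.8473
  log(r/|z_k|) for z_k = -5: log(7/5) = 0.3365
  log(r/|z_k|) for z_k = -6: log(7/6) = 0.1542
Sum over inside zeros: 1.3379.
I(r) = log|p(0)| + (inside sum) = 4.4998 + 1.3379 = 5.8377.
Closed form (all zeros inside, monic): I(r) = n·log(r) = 3·log(7) = 5.8377. ✓

I(r) ≈ 5.8377.


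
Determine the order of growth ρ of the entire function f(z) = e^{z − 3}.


|e^{z − 3}| = e^{Re(1·z) + -3} ≤ e^{1|z|^1 + -3} = e^{1r^1 + -3} on |z| = r, so ρ ≤ 1. Choosing z on |z|=r so that 1·z is real positive (always possible by picking arg z appropriately) gives |f(z)| = e^{1r^1 + -3}, matching the bound. The additive constant -3 does not affect log log M(r) ~ 1·log r. Hence ρ = 1.
Therefore ρ = 1.

Order ρ = 1.


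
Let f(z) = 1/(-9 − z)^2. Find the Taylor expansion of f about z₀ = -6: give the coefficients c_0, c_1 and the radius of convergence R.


Let w = z − z₀, so z = z₀ + w.
Then -9 − z = -9 − (z₀ + w) = (-9 − z₀) − w = -3 − w.
f(z) = 1/(-3 − w)^2 = (1/(-3)^2) · (1 − w/(-3))^{−2}.
By the binomial series (1−u)^{−2} = Σ_{n≥0} C(n+1, 1) u^n for |u|<1, with u = w/(-3):
  c_n = C(n+1, 1) / (-3)^(n+2).
  c_0 = 1/(-3)^2 = 1/9.
  c_1 = 2/(-3)^3 = -2/27.
The series is valid for |w/d| < 1, i.e. |z − z₀| < |d|.
Radius of convergence: R = |-9 − z₀| = |-3| = 3 (distance from z₀ to the singularity z = -9).

c_0 = 1/9, c_1 = -2/27; R = 3.


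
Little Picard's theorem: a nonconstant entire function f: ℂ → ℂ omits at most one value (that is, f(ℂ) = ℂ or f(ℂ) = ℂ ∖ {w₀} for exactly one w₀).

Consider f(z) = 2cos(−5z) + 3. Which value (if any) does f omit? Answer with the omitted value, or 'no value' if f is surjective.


Little Picard bounds the complement of f(ℂ) to at most one point.
cos is entire and surjective onto ℂ: for every w ∈ ℂ, cos(ζ) = w has a solution ζ ∈ ℂ (e.g., via the complex inverse arccos). With ζ = −5z this gives z = ζ/(-5). Then 2·cos(−5z) takes every value in 2·ℂ = ℂ, and adding 3 is a bijection of ℂ. So f is surjective and omits no value. (Note: only on the real line is cos bounded by [−1, 1].)

Omitted value: no value.


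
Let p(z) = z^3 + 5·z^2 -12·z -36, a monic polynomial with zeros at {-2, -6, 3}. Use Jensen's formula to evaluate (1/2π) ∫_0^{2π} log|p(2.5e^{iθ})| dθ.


Zeros: -6, -2, 3; r = 2.5.
Inside |z| < r: -2. Outside (|z| ≥ r): -6, 3.
p(0) = -36, so log|p(0)| = log(36) = 3.5835.
Apply Jensen: I(r) = log|p(0)| + Σ_k log(r/|z_k|), summed over zeros inside |z| < r.
  log(r/|z_k|) for z_k = -2: log(2.5/2) = 0.2231
  Outside zeros (-6, 3) contribute nothing to the Jensen sum.
Sum over inside zeros: 0.2231.
I(r) = log|p(0)| + (inside sum) = 3.5835 + 0.2231 = 3.8067.
Note: since some zeros are outside |z| ≤ r, the simplified n·log(r) form does NOT apply — only the inside zeros contribute.

I(r) ≈ 3.8067.


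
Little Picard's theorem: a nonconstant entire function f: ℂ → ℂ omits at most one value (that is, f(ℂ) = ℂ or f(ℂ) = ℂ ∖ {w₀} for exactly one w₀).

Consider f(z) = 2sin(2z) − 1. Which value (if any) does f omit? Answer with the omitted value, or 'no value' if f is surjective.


Little Picard bounds the complement of f(ℂ) to at most one point.
sin is entire and surjective onto ℂ: for every w ∈ ℂ, sin(ζ) = w has a solution ζ ∈ ℂ (e.g., via the complex inverse arcsin). With ζ = 2z this gives z = ζ/(2). Then 2·sin(2z) takes every value in 2·ℂ = ℂ, and adding -1 is a bijection of ℂ. So f is surjective and omits no value. (Note: only on the real line is sin bounded by [−1, 1].)

Omitted value: no value.


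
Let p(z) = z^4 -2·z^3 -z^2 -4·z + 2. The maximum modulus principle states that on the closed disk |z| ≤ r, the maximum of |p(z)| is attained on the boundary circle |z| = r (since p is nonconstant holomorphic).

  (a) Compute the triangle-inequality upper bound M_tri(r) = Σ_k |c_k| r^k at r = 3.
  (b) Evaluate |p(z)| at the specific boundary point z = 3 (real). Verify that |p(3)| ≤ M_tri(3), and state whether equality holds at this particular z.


Coefficients: c_0 = 2, c_1 = -4, c_2 = -1, c_3 = -2, c_4 = 1. Radius r = 3.
Part (a). Triangle bound: M_tri(r) = Σ_k |c_k| r^k
  = |2|·3^0 + |-4|·3^1 + |-1|·3^2 + |-2|·3^3 + |1|·3^4
  = 2 + 12 + 9 + 54 + 81 = 158.
This bounds M(r) := max_{|z|=r} |p(z)| from above; equality holds iff all terms c_k z^k can be made to align in phase at a single z on |z|=r.
Part (b). At z = 3 (real, on the circle |z| = r):
  p(3) = (2)·3^0 + (-4)·3^1 + (-1)·3^2 + (-2)·3^3 + (1)·3^4 = 8.
  |p(3)| = 8.
Check: |p(3)| = 8 ≤ 158 = M_tri(3). ✓ Equality does not hold at z = 3 (the coefficients have mixed signs, so the terms do not all align in phase there).

M_tri(3) = 158; |p(3)| = 8; equality at z=3: no.


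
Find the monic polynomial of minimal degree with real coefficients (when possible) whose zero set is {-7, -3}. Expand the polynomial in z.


The polynomial is p(z) = ∏_{α ∈ S} (z − α), where S = {-7, -3}.
Expanding the product yields: p(z) = z^2 + 10·z + 21.
The resulting polynomial has degree 2 and real coefficients as required.

p(z) = z^2 + 10·z + 21.


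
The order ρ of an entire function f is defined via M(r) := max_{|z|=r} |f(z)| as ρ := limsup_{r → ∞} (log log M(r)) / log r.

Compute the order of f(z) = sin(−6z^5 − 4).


Write sin(w) = (e^{iw} ± e^{−iw})/(2 or 2i), so |sin(w)| ≤ e^{|w|}. With w = −6z^5 − 4, |w| ≤ 6r^5 + 4 on |z|=r, giving M(r) ≤ e^{6r^5 + 4} and ρ ≤ 5. For the lower bound, choose z on |z|=r with -6z^5 purely imaginary of modulus 6r^5; then |sin(−6z^5 − 4)| grows like e^{6r^5}/2, so ρ ≥ 5. Hence ρ = 5.
Therefore ρ = 5.

Order ρ = 5.


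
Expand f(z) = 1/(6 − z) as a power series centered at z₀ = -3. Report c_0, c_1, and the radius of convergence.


Let w = z − z₀, so z = z₀ + w.
Then 6 − z = 6 − (z₀ + w) = (6 − z₀) − w = 9 − w.
f(z) = 1/(9 − w) = (1/(9)) · 1/(1 − w/(9)) = Σ_{n≥0} w^n / (9)^(n+1).
So c_n = 1/(9)^(n+1):
  c_0 = 1/(9)^1 = 1/9.
  c_1 = 1/(9)^2 = 1/81.
The series is valid for |w/d| < 1, i.e. |z − z₀| < |d|.
Radius of convergence: R = |6 − z₀| = |9| = 9 (distance from z₀ to the singularity z = 6).

c_0 = 1/9, c_1 = 1/81; R = 9.


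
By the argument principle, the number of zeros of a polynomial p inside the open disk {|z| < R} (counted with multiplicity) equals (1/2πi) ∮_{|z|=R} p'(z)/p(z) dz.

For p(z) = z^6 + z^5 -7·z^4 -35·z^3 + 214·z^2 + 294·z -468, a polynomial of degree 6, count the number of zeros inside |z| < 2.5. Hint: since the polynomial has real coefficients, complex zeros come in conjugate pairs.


The zeros of p are: 1, -2, (-3 + 3i), (-3 - 3i), (3 + 2i), (3 - 2i).
Their magnitudes are: 1, 2, 4.243, 4.243, 3.606, 3.606.
Zeros with |z| < R = 2.5: 1, -2.
Count = 2.
By the argument principle, (1/2πi) ∮_{|z|=R} p'(z)/p(z) dz equals exactly this count.

Number of zeros inside |z| < 2.5: 2.


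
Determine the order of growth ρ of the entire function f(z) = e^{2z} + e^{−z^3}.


Each summand is entire of order 1 and 3 respectively (as in the single-exponential case). The order of a sum is at most the max of the orders, so ρ ≤ 3. For the lower bound: on |z|=r choose arg z so that -1z^3 is real positive; then |e^{-1z^3}| = e^{1r^3} while |e^{2z}| ≤ e^{2r^1} = o(e^{1r^3}). So |f| ≥ e^{1r^3}(1 − o(1)) and ρ ≥ 3. Hence ρ = max(1, 3) = 3.
Therefore ρ = 3.

Order ρ = 3.


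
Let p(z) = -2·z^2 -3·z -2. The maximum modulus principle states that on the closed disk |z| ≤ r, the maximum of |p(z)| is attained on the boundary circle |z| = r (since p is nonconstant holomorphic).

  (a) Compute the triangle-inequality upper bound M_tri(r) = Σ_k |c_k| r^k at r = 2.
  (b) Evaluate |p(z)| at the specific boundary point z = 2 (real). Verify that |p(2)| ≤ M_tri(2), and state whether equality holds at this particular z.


Coefficients: c_0 = -2, c_1 = -3, c_2 = -2. Radius r = 2.
Part (a). Triangle bound: M_tri(r) = Σ_k |c_k| r^k
  = |-2|·2^0 + |-3|·2^1 + |-2|·2^2
  = 2 + 6 + 8 = 16.
This bounds M(r) := max_{|z|=r} |p(z)| from above; equality holds iff all terms c_k z^k can be made to align in phase at a single z on |z|=r.
Part (b). At z = 2 (real, on the circle |z| = r):
  p(2) = (-2)·2^0 + (-3)·2^1 + (-2)·2^2 = -16.
  |p(2)| = 16.
Since all nonzero coefficients share the same sign, |p(2)| = 16 = M_tri(2); the triangle bound is attained at z = 2, so in fact M(r) = 16.

M_tri(2) = 16; |p(2)| = 16; equality at z=2: yes.


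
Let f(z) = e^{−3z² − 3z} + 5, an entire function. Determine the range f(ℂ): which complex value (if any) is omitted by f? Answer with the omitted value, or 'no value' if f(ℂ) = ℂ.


Little Picard bounds the complement of f(ℂ) to at most one point.
The exponent g(z) = −3z² − 3z is a nonconstant polynomial, hence surjective onto ℂ. So e^{g(z)} takes every value in {e^w : w ∈ ℂ} = ℂ ∖ {0}. Adding 5 shifts the range to ℂ ∖ {5}. f omits exactly 5.

Omitted value: 5.


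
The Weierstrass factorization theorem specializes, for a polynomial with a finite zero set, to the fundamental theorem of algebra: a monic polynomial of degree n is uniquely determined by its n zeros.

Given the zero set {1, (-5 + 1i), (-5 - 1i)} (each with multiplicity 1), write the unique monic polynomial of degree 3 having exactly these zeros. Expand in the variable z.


The polynomial is p(z) = ∏_{α ∈ S} (z − α), where S = {1, (-5 + 1i), (-5 - 1i)}.
Expanding the product yields: p(z) = z^3 + 9·z^2 + 16·z -26.
Note conjugate pairs combine to real quadratics: (z − (-5+1i))(z − (-5−1i)) = z² + 10z + 26.
The resulting polynomial has degree 3 and real coefficients as required.

p(z) = z^3 + 9·z^2 + 16·z -26.


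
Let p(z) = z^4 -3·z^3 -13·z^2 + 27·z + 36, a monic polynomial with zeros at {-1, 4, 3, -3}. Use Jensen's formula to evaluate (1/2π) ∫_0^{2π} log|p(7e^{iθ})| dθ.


Zeros: -3, -1, 3, 4; r = 7.
Inside |z| < r: -3, -1, 3, 4. Outside (|z| ≥ r): ∅.
p(0) = 36, so log|p(0)| = log(36) = 3.5835.
Apply Jensen: I(r) = log|p(0)| + Σ_k log(r/|z_k|), summed over zeros inside |z| < r.
  log(r/|z_k|) for z_k = -1: log(7/1) = 1.9459
  log(r/|z_k|) for z_k = 4: log(7/4) = 0.5596
  log(r/|z_k|) for z_k = 3: log(7/3) = 0.8473
  log(r/|z_k|) for z_k = -3: log(7/3) = 0.8473
Sum over inside zeros: 4.2001.
I(r) = log|p(0)| + (inside sum) = 3.5835 + 4.2001 = 7.7836.
Closed form (all zeros inside, monic): I(r) = n·log(r) = 4·log(7) = 7.7836. ✓

I(r) ≈ 7.7836.


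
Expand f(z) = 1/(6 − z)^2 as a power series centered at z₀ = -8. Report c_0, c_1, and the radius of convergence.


Let w = z − z₀, so z = z₀ + w.
Then 6 − z = 6 − (z₀ + w) = (6 − z₀) − w = 14 − w.
f(z) = 1/(14 − w)^2 = (1/(14)^2) · (1 − w/(14))^{−2}.
By the binomial series (1−u)^{−2} = Σ_{n≥0} C(n+1, 1) u^n for |u|<1, with u = w/(14):
  c_n = C(n+1, 1) / (14)^(n+2).
  c_0 = 1/(14)^2 = 1/196.
  c_1 = 2/(14)^3 = 1/1372.
The series is valid for |w/d| < 1, i.e. |z − z₀| < |d|.
Radius of convergence: R = |6 − z₀| = |14| = 14 (distance from z₀ to the singularity z = 6).

c_0 = 1/196, c_1 = 1/1372; R = 14.


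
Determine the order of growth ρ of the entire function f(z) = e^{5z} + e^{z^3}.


Each summand is entire of order 1 and 3 respectively (as in the single-exponential case). The order of a sum is at most the max of the orders, so ρ ≤ 3. For the lower bound: on |z|=r choose arg z so that 1z^3 is real positive; then |e^{1z^3}| = e^{1r^3} while |e^{5z}| ≤ e^{5r^1} = o(e^{1r^3}). So |f| ≥ e^{1r^3}(1 − o(1)) and ρ ≥ 3. Hence ρ = max(1, 3) = 3.
Therefore ρ = 3.

Order ρ = 3.


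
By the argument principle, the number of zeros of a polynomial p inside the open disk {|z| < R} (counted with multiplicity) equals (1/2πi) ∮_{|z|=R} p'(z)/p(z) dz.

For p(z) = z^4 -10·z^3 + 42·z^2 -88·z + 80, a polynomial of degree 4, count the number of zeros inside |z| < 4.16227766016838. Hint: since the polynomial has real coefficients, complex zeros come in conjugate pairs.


The zeros of p are: (3 + 1i), (3 - 1i), (2 + 2i), (2 - 2i).
Their magnitudes are: 3.162, 3.162, 2.828, 2.828.
Zeros with |z| < R = 4.16227766016838: (3 + 1i), (3 - 1i), (2 + 2i), (2 - 2i).
Count = 4.
By the argument principle, (1/2πi) ∮_{|z|=R} p'(z)/p(z) dz equals exactly this count.

Number of zeros inside |z| < 4.16227766016838: 4.


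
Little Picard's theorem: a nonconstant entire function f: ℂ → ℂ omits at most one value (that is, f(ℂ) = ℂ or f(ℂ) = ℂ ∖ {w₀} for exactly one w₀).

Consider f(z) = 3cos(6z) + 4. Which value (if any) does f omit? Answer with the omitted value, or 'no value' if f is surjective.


Little Picard bounds the complement of f(ℂ) to at most one point.
cos is entire and surjective onto ℂ: for every w ∈ ℂ, cos(ζ) = w has a solution ζ ∈ ℂ (e.g., via the complex inverse arccos). With ζ = 6z this gives z = ζ/(6). Then 3·cos(6z) takes every value in 3·ℂ = ℂ, and adding 4 is a bijection of ℂ. So f is surjective and omits no value. (Note: only on the real line is cos bounded by [−1, 1].)

Omitted value: no value.


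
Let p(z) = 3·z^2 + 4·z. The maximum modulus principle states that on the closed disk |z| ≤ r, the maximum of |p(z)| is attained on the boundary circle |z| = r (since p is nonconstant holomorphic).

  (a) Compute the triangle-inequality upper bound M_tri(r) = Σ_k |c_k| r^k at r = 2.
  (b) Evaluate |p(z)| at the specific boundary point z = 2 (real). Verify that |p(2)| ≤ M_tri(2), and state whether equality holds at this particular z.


Coefficients: c_0 = 0, c_1 = 4, c_2 = 3. Radius r = 2.
Part (a). Triangle bound: M_tri(r) = Σ_k |c_k| r^k
  = |0|·2^0 + |4|·2^1 + |3|·2^2
  = 0 + 8 + 12 = 20.
This bounds M(r) := max_{|z|=r} |p(z)| from above; equality holds iff all terms c_k z^k can be made to align in phase at a single z on |z|=r.
Part (b). At z = 2 (real, on the circle |z| = r):
  p(2) = (0)·2^0 + (4)·2^1 + (3)·2^2 = 20.
  |p(2)| = 20.
Since all nonzero coefficients share the same sign, |p(2)| = 20 = M_tri(2); the triangle bound is attained at z = 2, so in fact M(r) = 20.

M_tri(2) = 20; |p(2)| = 20; equality at z=2: yes.


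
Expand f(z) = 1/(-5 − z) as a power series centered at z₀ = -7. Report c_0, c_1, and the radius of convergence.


Let w = z − z₀, so z = z₀ + w.
Then -5 − z = -5 − (z₀ + w) = (-5 − z₀) − w = 2 − w.
f(z) = 1/(2 − w) = (1/(2)) · 1/(1 − w/(2)) = Σ_{n≥0} w^n / (2)^(n+1).
So c_n = 1/(2)^(n+1):
  c_0 = 1/(2)^1 = 1/2.
  c_1 = 1/(2)^2 = 1/4.
The series is valid for |w/d| < 1, i.e. |z − z₀| < |d|.
Radius of convergence: R = |-5 − z₀| = |2| = 2 (distance from z₀ to the singularity z = -5).

c_0 = 1/2, c_1 = 1/4; R = 2.


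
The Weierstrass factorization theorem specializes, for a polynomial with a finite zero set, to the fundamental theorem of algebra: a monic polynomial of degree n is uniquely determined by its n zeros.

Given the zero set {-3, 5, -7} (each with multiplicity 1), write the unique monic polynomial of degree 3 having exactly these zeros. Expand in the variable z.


The polynomial is p(z) = ∏_{α ∈ S} (z − α), where S = {-3, 5, -7}.
Expanding the product yields: p(z) = z^3 + 5·z^2 -29·z -105.
The resulting polynomial has degree 3 and real coefficients as required.

p(z) = z^3 + 5·z^2 -29·z -105.


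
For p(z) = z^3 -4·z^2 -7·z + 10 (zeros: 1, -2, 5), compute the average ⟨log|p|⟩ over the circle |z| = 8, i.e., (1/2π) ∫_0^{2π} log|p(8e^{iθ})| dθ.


Zeros: -2, 1, 5; r = 8.
Inside |z| < r: -2, 1, 5. Outside (|z| ≥ r): ∅.
p(0) = 10, so log|p(0)| = log(10) = 2.3026.
Apply Jensen: I(r) = log|p(0)| + Σ_k log(r/|z_k|), summed over zeros inside |z| < r.
  log(r/|z_k|) for z_k = 1: log(8/1) = 2.0794
  log(r/|z_k|) for z_k = -2: log(8/2) = 1.3863
  log(r/|z_k|) for z_k = 5: log(8/5) = 0.4700
Sum over inside zeros: 3.9357.
I(r) = log|p(0)| + (inside sum) = 2.3026 + 3.9357 = 6.2383.
Closed form (all zeros inside, monic): I(r) = n·log(r) = 3·log(8) = 6.2383. ✓

I(r) ≈ 6.2383.


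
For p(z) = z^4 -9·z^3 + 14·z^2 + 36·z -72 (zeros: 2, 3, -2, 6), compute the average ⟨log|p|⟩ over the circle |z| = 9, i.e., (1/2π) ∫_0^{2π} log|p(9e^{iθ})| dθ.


Zeros: -2, 2, 3, 6; r = 9.
Inside |z| < r: -2, 2, 3, 6. Outside (|z| ≥ r): ∅.
p(0) = -72, so log|p(0)| = log(72) = 4.2767.
Apply Jensen: I(r) = log|p(0)| + Σ_k log(r/|z_k|), summed over zeros inside |z| < r.
  log(r/|z_k|) for z_k = 2: log(9/2) = 1.5041
  log(r/|z_k|) for z_k = 3: log(9/3) = 1.0986
  log(r/|z_k|) for z_k = -2: log(9/2) = 1.5041
  log(r/|z_k|) for z_k = 6: log(9/6) = 0.4055
Sum over inside zeros: 4.5122.
I(r) = log|p(0)| + (inside sum) = 4.2767 + 4.5122 = 8.7889.
Closed form (all zeros inside, monic): I(r) = n·log(r) = 4·log(9) = 8.7889. ✓

I(r) ≈ 8.7889.


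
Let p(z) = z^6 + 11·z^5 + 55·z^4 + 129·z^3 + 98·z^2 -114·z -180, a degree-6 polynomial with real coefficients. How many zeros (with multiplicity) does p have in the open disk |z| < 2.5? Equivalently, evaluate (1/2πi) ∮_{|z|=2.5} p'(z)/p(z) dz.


The zeros of p are: (-3 + 3i), (-3 - 3i), -2, (-2 + 1i), (-2 - 1i), 1.
Their magnitudes are: 4.243, 4.243, 2, 2.236, 2.236, 1.
Zeros with |z| < R = 2.5: -2, (-2 + 1i), (-2 - 1i), 1.
Count = 4.
By the argument principle, (1/2πi) ∮_{|z|=R} p'(z)/p(z) dz equals exactly this count.

Number of zeros inside |z| < 2.5: 4.


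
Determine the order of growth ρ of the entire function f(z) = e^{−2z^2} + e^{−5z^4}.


Each summand is entire of order 2 and 4 respectively (as in the single-exponential case). The order of a sum is at most the max of the orders, so ρ ≤ 4. For the lower bound: on |z|=r choose arg z so that -5z^4 is real positive; then |e^{-5z^4}| = e^{5r^4} while |e^{-2z^2}| ≤ e^{2r^2} = o(e^{5r^4}). So |f| ≥ e^{5r^4}(1 − o(1)) and ρ ≥ 4. Hence ρ = max(2, 4) = 4.
Therefore ρ = 4.

Order ρ = 4.


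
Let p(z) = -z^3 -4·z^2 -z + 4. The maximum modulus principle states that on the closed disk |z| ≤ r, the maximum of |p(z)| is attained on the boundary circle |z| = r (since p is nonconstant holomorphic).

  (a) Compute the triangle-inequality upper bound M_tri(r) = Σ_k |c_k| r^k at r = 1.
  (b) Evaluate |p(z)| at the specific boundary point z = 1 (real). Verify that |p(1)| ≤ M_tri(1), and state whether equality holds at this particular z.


Coefficients: c_0 = 4, c_1 = -1, c_2 = -4, c_3 = -1. Radius r = 1.
Part (a). Triangle bound: M_tri(r) = Σ_k |c_k| r^k
  = |4|·1^0 + |-1|·1^1 + |-4|·1^2 + |-1|·1^3
  = 4 + 1 + 4 + 1 = 10.
This bounds M(r) := max_{|z|=r} |p(z)| from above; equality holds iff all terms c_k z^k can be made to align in phase at a single z on |z|=r.
Part (b). At z = 1 (real, on the circle |z| = r):
  p(1) = (4)·1^0 + (-1)·1^1 + (-4)·1^2 + (-1)·1^3 = -2.
  |p(1)| = 2.
Check: |p(1)| = 2 ≤ 10 = M_tri(1). ✓ Equality does not hold at z = 1 (the coefficients have mixed signs, so the terms do not all align in phase there).

M_tri(1) = 10; |p(1)| = 2; equality at z=1: no.


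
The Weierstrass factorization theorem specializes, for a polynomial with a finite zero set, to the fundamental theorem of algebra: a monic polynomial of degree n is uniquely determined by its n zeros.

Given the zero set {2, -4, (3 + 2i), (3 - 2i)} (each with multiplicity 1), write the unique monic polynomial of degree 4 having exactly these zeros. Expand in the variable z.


The polynomial is p(z) = ∏_{α ∈ S} (z − α), where S = {2, -4, (3 + 2i), (3 - 2i)}.
Expanding the product yields: p(z) = z^4 -4·z^3 -7·z^2 + 74·z -104.
Note conjugate pairs combine to real quadratics: (z − (3+2i))(z − (3−2i)) = z² − 6z + 13.
The resulting polynomial has degree 4 and real coefficients as required.

p(z) = z^4 -4·z^3 -7·z^2 + 74·z -104.


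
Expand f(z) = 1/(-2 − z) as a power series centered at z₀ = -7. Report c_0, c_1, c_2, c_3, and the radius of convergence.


Let w = z − z₀, so z = z₀ + w.
Then -2 − z = -2 − (z₀ + w) = (-2 − z₀) − w = 5 − w.
f(z) = 1/(5 − w) = (1/(5)) · 1/(1 − w/(5)) = Σ_{n≥0} w^n / (5)^(n+1).
So c_n = 1/(5)^(n+1):
  c_0 = 1/(5)^1 = 1/5.
  c_1 = 1/(5)^2 = 1/25.
  c_2 = 1/(5)^3 = 1/125.
  c_3 = 1/(5)^4 = 1/625.
The series is valid for |w/d| < 1, i.e. |z − z₀| < |d|.
Radius of convergence: R = |-2 − z₀| = |5| = 5 (distance from z₀ to the singularity z = -2).

c_0 = 1/5, c_1 = 1/25, c_2 = 1/125, c_3 = 1/625; R = 5.


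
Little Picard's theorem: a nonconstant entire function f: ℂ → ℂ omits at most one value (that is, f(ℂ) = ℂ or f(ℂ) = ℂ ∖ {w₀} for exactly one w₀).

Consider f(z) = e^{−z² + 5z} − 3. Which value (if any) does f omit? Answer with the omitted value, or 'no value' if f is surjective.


Little Picard bounds the complement of f(ℂ) to at most one point.
The exponent g(z) = −z² + 5z is a nonconstant polynomial, hence surjective onto ℂ. So e^{g(z)} takes every value in {e^w : w ∈ ℂ} = ℂ ∖ {0}. Adding -3 shifts the range to ℂ ∖ {-3}. f omits exactly -3.

Omitted value: -3.


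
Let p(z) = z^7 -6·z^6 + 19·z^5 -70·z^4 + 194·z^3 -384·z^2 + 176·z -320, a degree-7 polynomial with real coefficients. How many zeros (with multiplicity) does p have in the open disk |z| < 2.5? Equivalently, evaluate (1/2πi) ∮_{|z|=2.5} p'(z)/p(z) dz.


The zeros of p are: (2 + 2i), (2 - 2i), 4, (-1 + 3i), (-1 - 3i), (0 + 1i), (0 - 1i).
Their magnitudes are: 2.828, 2.828, 4, 3.162, 3.162, 1, 1.
Zeros with |z| < R = 2.5: (0 + 1i), (0 - 1i).
Count = 2.
By the argument principle, (1/2πi) ∮_{|z|=R} p'(z)/p(z) dz equals exactly this count.

Number of zeros inside |z| < 2.5: 2.


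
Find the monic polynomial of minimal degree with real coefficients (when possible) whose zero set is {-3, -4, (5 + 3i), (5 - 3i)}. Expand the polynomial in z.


The polynomial is p(z) = ∏_{α ∈ S} (z − α), where S = {-3, -4, (5 + 3i), (5 - 3i)}.
Expanding the product yields: p(z) = z^4 -3·z^3 -24·z^2 + 118·z + 408.
Note conjugate pairs combine to real quadratics: (z − (5+3i))(z − (5−3i)) = z² − 10z + 34.
The resulting polynomial has degree 4 and real coefficients as required.

p(z) = z^4 -3·z^3 -24·z^2 + 118·z + 408.


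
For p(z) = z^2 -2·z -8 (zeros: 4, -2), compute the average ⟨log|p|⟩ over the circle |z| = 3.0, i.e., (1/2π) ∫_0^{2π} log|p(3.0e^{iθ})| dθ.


Zeros: -2, 4; r = 3.0.
Inside |z| < r: -2. Outside (|z| ≥ r): 4.
p(0) = -8, so log|p(0)| = log(8) = 2.0794.
Apply Jensen: I(r) = log|p(0)| + Σ_k log(r/|z_k|), summed over zeros inside |z| < r.
  log(r/|z_k|) for z_k = -2: log(3.0/2) = 0.4055
  Outside zeros (4) contribute nothing to the Jensen sum.
Sum over inside zeros: 0.4055.
I(r) = log|p(0)| + (inside sum) = 2.0794 + 0.4055 = 2.4849.
Note: since some zeros are outside |z| ≤ r, the simplified n·log(r) form does NOT apply — only the inside zeros contribute.

I(r) ≈ 2.4849.


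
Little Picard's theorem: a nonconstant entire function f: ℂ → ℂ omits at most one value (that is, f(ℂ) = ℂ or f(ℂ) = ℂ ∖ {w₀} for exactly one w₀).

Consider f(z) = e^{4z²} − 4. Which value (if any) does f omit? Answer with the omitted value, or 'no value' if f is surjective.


Little Picard bounds the complement of f(ℂ) to at most one point.
The exponent g(z) = 4z² is a nonconstant polynomial, hence surjective onto ℂ. So e^{g(z)} takes every value in {e^w : w ∈ ℂ} = ℂ ∖ {0}. Adding -4 shifts the range to ℂ ∖ {-4}. f omits exactly -4.

Omitted value: -4.


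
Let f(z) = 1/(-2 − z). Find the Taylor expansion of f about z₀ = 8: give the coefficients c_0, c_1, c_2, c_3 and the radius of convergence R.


Let w = z − z₀, so z = z₀ + w.
Then -2 − z = -2 − (z₀ + w) = (-2 − z₀) − w = -10 − w.
f(z) = 1/(-10 − w) = (1/(-10)) · 1/(1 − w/(-10)) = Σ_{n≥0} w^n / (-10)^(n+1).
So c_n = 1/(-10)^(n+1):
  c_0 = 1/(-10)^1 = -1/10.
  c_1 = 1/(-10)^2 = 1/100.
  c_2 = 1/(-10)^3 = -1/1000.
  c_3 = 1/(-10)^4 = 1/10000.
The series is valid for |w/d| < 1, i.e. |z − z₀| < |d|.
Radius of convergence: R = |-2 − z₀| = |-10| = 10 (distance from z₀ to the singularity z = -2).

c_0 = -1/10, c_1 = 1/100, c_2 = -1/1000, c_3 = 1/10000; R = 10.


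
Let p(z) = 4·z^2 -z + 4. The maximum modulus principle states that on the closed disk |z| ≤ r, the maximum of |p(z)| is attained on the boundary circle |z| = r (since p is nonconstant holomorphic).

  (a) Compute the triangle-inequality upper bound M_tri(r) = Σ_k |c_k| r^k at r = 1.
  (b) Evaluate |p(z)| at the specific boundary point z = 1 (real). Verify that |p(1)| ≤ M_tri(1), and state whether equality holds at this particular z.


Coefficients: c_0 = 4, c_1 = -1, c_2 = 4. Radius r = 1.
Part (a). Triangle bound: M_tri(r) = Σ_k |c_k| r^k
  = |4|·1^0 + |-1|·1^1 + |4|·1^2
  = 4 + 1 + 4 = 9.
This bounds M(r) := max_{|z|=r} |p(z)| from above; equality holds iff all terms c_k z^k can be made to align in phase at a single z on |z|=r.
Part (b). At z = 1 (real, on the circle |z| = r):
  p(1) = (4)·1^0 + (-1)·1^1 + (4)·1^2 = 7.
  |p(1)| = 7.
Check: |p(1)| = 7 ≤ 9 = M_tri(1). ✓ Equality does not hold at z = 1 (the coefficients have mixed signs, so the terms do not all align in phase there).

M_tri(1) = 9; |p(1)| = 7; equality at z=1: no.


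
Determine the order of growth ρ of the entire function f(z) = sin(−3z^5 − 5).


Write sin(w) = (e^{iw} ± e^{−iw})/(2 or 2i), so |sin(w)| ≤ e^{|w|}. With w = −3z^5 − 5, |w| ≤ 3r^5 + 5 on |z|=r, giving M(r) ≤ e^{3r^5 + 5} and ρ ≤ 5. For the lower bound, choose z on |z|=r with -3z^5 purely imaginary of modulus 3r^5; then |sin(−3z^5 − 5)| grows like e^{3r^5}/2, so ρ ≥ 5. Hence ρ = 5.
Therefore ρ = 5.

Order ρ = 5.


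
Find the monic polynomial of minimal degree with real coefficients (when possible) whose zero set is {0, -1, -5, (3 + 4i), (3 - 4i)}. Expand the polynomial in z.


The polynomial is p(z) = ∏_{α ∈ S} (z − α), where S = {0, -1, -5, (3 + 4i), (3 - 4i)}.
Expanding the product yields: p(z) = z^5 -6·z^3 + 120·z^2 + 125·z.
Note conjugate pairs combine to real quadratics: (z − (3+4i))(z − (3−4i)) = z² − 6z + 25.
The resulting polynomial has degree 5 and real coefficients as required.

p(z) = z^5 -6·z^3 + 120·z^2 + 125·z.


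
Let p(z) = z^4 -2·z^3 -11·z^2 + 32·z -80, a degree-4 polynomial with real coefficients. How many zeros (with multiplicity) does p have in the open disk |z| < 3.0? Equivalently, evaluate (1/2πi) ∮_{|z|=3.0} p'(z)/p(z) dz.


The zeros of p are: (1 + 2i), (1 - 2i), -4, 4.
Their magnitudes are: 2.236, 2.236, 4, 4.
Zeros with |z| < R = 3.0: (1 + 2i), (1 - 2i).
Count = 2.
By the argument principle, (1/2πi) ∮_{|z|=R} p'(z)/p(z) dz equals exactly this count.

Number of zeros inside |z| < 3.0: 2.


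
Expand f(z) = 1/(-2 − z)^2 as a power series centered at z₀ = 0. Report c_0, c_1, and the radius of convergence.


Let w = z − z₀, so z = z₀ + w.
Then -2 − z = -2 − (z₀ + w) = (-2 − z₀) − w = -2 − w.
f(z) = 1/(-2 − w)^2 = (1/(-2)^2) · (1 − w/(-2))^{−2}.
By the binomial series (1−u)^{−2} = Σ_{n≥0} C(n+1, 1) u^n for |u|<1, with u = w/(-2):
  c_n = C(n+1, 1) / (-2)^(n+2).
  c_0 = 1/(-2)^2 = 1/4.
  c_1 = 2/(-2)^3 = -1/4.
The series is valid for |w/d| < 1, i.e. |z − z₀| < |d|.
Radius of convergence: R = |-2 − z₀| = |-2| = 2 (distance from z₀ to the singularity z = -2).

c_0 = 1/4, c_1 = -1/4; R = 2.
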